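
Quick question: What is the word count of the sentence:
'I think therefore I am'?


Split into words: I | think | therefore | I | am = 5 words.

5


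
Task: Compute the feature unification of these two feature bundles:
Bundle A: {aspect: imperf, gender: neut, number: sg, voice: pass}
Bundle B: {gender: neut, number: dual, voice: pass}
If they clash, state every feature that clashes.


Compare features:
aspect: A=imperf vs B=_ -> unified: imperf
gender: A=neut vs B=neut -> unified: neut
number: A=sg vs B=dual -> CLASH
voice: A=pass vs B=pass -> unified: pass
Clash detected on feature 'number' (sg vs dual); unification fails.

CLASH on 'number' (sg vs dual)


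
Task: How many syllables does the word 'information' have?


Break 'information' into syllables: in-for-ma-tion -> in | for | ma | tion = 4 syllables

4 syllables


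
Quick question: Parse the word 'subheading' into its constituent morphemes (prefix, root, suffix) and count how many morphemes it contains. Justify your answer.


Step 1: Identify prefix: 'sub' (meaning: below)
Step 2: Identify root: 'head'
Step 3: Identify suffix(es): 'ing'
Decomposition: sub- (prefix: below) + head (root) + -ing (suffix: ongoing/result)
Total morphemes: 3

3 morphemes (sub- (prefix: below) + head (root) + -ing (suffix: ongoing/result))


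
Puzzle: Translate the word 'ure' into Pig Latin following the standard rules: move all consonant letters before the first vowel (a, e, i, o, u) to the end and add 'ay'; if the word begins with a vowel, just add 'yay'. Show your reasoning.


'ure' starts with a vowel, so add 'yay': 'ureyay'.

ureyay


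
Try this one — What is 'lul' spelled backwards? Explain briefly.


Reverse 'lul' character by character: 'lul'.

lul


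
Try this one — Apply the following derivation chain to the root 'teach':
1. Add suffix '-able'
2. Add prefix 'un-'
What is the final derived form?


Step 1: Add suffix '-able' to 'teach' = 'teachable'
Step 2: Add prefix 'un-' to 'teachable' = 'unteachable'

unteachable


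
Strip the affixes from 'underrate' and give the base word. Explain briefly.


Remove prefix 'under' from 'underrate' to get root 'rate'.

rate


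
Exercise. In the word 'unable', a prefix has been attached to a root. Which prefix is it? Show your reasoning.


The word 'unable' = 'un' (prefix) + 'able' (root). The prefix is 'un'.

un


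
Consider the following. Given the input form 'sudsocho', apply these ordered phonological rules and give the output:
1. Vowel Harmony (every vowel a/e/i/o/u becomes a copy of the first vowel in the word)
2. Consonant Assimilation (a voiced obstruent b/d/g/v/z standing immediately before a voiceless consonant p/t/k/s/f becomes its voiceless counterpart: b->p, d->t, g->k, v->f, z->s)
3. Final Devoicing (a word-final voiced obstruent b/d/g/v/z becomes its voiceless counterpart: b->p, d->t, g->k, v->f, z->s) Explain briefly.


Starting form: 'sudsocho'
Rule 1: Vowel Harmony: all vowels become 'u' (matching first vowel). 'sudsocho' -> 'sudsuchu'
Rule 2: Consonant Assimilation: voiced obstruent before voiceless consonant becomes voiceless ('ds' -> 'ts'). 'sudsuchu' -> 'sutsuchu'
Rule 3: Final Devoicing: the word ends in the vowel 'u', not a consonant. No change.
Final form: 'sutsuchu'

sutsuchu


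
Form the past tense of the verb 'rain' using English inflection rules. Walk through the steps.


Apply rule: Add -ed. 'rain' becomes 'rained'.

rained


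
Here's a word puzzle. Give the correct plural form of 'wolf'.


Apply rule: Change -f to -ves. 'wolf' becomes 'wolves'.

wolves


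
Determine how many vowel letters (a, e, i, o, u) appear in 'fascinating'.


Vowels in 'fascinating': a, i, a, i = 4 vowels.

4


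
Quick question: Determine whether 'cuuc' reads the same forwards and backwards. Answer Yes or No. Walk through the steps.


Forward: 'cuuc'
Reversed: 'cuuc'
They are identical.

Yes


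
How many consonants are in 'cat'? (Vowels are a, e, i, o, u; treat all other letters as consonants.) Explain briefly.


Consonants in 'cat': c, t = 2 consonants.

2


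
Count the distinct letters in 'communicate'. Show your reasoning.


Unique letters in 'communicate': {a, c, e, i, m, n, o, t, u} = 9 distinct letters.

9


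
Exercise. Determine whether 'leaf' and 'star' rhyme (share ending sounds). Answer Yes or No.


Rime (stressed vowel + following sounds) of 'leaf': -eaf = /iːf/
Rime of 'star': -ar = /ɑːr/
/iːf/ and /ɑːr/ are different ending sounds, so the words do not rhyme.

No


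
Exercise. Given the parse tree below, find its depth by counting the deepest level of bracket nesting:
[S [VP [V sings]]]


Count bracket nesting levels:
'[' at pos 0: depth = 1
'[' at pos 3: depth = 2
'[' at pos 7: depth = 3
Maximum depth reached: 3

3


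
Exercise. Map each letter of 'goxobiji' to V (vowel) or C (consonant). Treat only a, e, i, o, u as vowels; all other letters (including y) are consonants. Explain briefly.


Letter mapping: g = C, o = V, x = C, o = V, b = C, i = V, j = C, i = V.

CVCVCVCV


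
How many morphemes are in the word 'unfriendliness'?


Decomposition: un- (prefix) + friend (root) + -ly (suffix) + -ness (suffix) = 4 morpheme(s)

4 morphemes


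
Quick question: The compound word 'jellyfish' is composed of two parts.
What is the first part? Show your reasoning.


Split 'jellyfish' into 'jelly' + 'fish'. The first part is 'jelly'.

jelly


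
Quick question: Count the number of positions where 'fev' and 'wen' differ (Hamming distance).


Alignment:
Position 1: 'f' vs 'w' = DIFFER
Position 2: 'e' vs 'e' = match
Position 3: 'v' vs 'n' = DIFFER
Total differences: 2

2


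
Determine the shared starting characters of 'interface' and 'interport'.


Compare from the start: 5 characters match: 'inter'. Mismatch at position 6: 'f' vs 'p'.

inter


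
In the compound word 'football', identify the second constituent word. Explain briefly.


Split 'football' into 'foot' + 'ball'. The second part is 'ball'.

ball


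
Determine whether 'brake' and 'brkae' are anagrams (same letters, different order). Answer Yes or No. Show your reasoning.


Sorted letters of 'brake': 'abekr'
Sorted letters of 'brkae': 'abekr'
They match.

Yes


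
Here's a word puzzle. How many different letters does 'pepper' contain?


Unique letters in 'pepper': {e, p, r} = 3 distinct letters.

3


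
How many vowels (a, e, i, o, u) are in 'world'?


Vowels in 'world': o = 1 vowels.

1


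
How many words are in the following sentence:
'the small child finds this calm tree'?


Split into words: the | small | child | finds | this | calm | tree = 7 words.

7


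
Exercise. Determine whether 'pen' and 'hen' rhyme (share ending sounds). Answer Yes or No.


Rime (stressed vowel + following sounds) of 'pen': -en = /ɛn/
Rime of 'hen': -en = /ɛn/
/ɛn/ and /ɛn/ are the same ending sound, so the words rhyme.

Yes


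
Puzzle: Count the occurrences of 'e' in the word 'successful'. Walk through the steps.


Letter 'e' in 'successful': found at position(s) 5 = 1 occurrence(s).

1


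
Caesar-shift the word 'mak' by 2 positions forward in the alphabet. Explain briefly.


Shift each letter by 2: m -> o, a -> c, k -> m. Result: 'ocm'.

ocm


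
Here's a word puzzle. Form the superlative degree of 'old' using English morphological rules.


Apply superlative formation (add -est): 'old' -> 'oldest'.

oldest


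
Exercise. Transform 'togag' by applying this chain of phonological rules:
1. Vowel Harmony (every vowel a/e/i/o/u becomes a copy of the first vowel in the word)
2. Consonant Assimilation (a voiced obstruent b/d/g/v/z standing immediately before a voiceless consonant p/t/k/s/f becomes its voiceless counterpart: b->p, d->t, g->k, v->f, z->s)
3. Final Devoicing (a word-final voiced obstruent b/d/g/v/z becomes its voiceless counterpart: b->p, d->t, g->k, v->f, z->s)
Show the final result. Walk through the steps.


Starting form: 'togag'
Rule 1: Vowel Harmony: all vowels become 'o' (matching first vowel). 'togag' -> 'togog'
Rule 2: Consonant Assimilation: no voiced obstruent (b/d/g/v/z) stands immediately before a voiceless consonant (p/t/k/s/f). No change.
Rule 3: Final Devoicing: word-final voiced obstruent 'g' becomes voiceless 'k'. 'togog' -> 'togok'
Final form: 'togok'

togok


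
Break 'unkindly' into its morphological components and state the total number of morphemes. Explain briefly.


Step 1: Identify prefix: 'un' (meaning: not/reverse)
Step 2: Identify root: 'kind'
Step 3: Identify suffix(es): 'ly'
Decomposition: un- (prefix: not/reverse) + kind (root) + -ly (suffix: in manner of)
Total morphemes: 3

3 morphemes (un- (prefix: not/reverse) + kind (root) + -ly (suffix: in manner of))


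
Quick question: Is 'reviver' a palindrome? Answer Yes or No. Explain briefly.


Forward: 'reviver'
Reversed: 'reviver'
They are identical.

Yes


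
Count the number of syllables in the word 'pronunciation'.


Break 'pronunciation' into syllables: pro-nun-ci-a-tion -> pro | nun | ci | a | tion = 5 syllables

5 syllables


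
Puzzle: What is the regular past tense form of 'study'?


Apply rule: Change -y to -ied. 'study' becomes 'studied'.

studied


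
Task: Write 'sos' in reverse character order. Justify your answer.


Reverse 'sos' character by character: 'sos'.

sos


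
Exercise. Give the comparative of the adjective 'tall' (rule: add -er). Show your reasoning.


Apply comparative formation (add -er): 'tall' -> 'taller'.

taller


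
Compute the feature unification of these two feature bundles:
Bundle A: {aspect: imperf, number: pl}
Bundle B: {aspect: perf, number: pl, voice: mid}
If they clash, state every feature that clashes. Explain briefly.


Compare features:
aspect: A=imperf vs B=perf -> CLASH
number: A=pl vs B=pl -> unified: pl
voice: A=_ vs B=mid -> unified: mid
Clash detected on feature 'aspect' (imperf vs perf); unification fails.

CLASH on 'aspect' (imperf vs perf)


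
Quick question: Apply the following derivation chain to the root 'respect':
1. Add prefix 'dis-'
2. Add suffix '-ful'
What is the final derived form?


Step 1: Add prefix 'dis-' to 'respect' = 'disrespect'
Step 2: Add suffix '-ful' to 'disrespect' = 'disrespectful'

disrespectful


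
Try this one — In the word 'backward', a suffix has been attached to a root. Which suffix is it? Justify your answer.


The word 'backward' = 'back' (root) + '-ward' (suffix). The suffix is '-ward'.

ward


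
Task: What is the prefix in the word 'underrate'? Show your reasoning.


The word 'underrate' = 'under' (prefix) + 'rate' (root). The prefix is 'under'.

under


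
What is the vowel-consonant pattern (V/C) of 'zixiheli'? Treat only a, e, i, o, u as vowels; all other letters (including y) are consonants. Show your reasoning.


Letter mapping: z = C, i = V, x = C, i = V, h = C, e = V, l = C, i = V.

CVCVCVCV


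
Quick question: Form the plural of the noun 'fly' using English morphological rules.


Apply rule: Change -y to -ies (consonant + y). 'fly' becomes 'flies'.

flies


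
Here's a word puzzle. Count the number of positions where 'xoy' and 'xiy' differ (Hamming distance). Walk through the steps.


Alignment:
Position 1: 'x' vs 'x' = match
Position 2: 'o' vs 'i' = DIFFER
Position 3: 'y' vs 'y' = match
Total differences: 1

1


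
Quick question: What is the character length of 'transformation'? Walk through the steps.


Spell out 'transformation' and number each letter: t(1), r(2), a(3), n(4), s(5), f(6), o(7), r(8), m(9), a(10), t(11), i(12), o(13), n(14). Total: 14 letters.

14


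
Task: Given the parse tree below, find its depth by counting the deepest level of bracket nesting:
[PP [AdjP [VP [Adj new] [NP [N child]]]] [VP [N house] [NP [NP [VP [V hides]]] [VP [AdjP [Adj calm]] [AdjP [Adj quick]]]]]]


Count bracket nesting levels:
'[' at pos 0: depth = 1
'[' at pos 4: depth = 2
'[' at pos 10: depth = 3
'[' at pos 14: depth = 4
'[' at pos 24: depth = 4
'[' at pos 28: depth = 5
'[' at pos 41: depth = 2
'[' at pos 45: depth = 3
'[' at pos 55: depth = 3
'[' at pos 59: depth = 4
'[' at pos 63: depth = 5
'[' at pos 67: depth = 6
'[' at pos 79: depth = 4
'[' at pos 83: depth = 5
'[' at pos 89: depth = 6
'[' at pos 101: depth = 5
'[' at pos 107: depth = 6
Maximum depth reached: 6

6


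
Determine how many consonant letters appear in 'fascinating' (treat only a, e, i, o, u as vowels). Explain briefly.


Consonants in 'fascinating': f, s, c, n, t, n, g = 7 consonants.

7


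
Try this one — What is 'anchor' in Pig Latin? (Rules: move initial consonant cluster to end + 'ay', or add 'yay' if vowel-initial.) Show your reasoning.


'anchor' starts with a vowel, so add 'yay': 'anchoryay'.

anchoryay


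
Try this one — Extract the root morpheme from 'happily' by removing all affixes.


Remove suffix '-ly' from 'happily' to get root 'happy'.

happy


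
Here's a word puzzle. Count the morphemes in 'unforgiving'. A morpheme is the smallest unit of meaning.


Decomposition: un- (prefix) + forgive (root) + -ing (suffix) = 3 morpheme(s)

3 morphemes


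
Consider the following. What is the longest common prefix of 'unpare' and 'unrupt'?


Compare from the start: 2 characters match: 'un'. Mismatch at position 3: 'p' vs 'r'.

un


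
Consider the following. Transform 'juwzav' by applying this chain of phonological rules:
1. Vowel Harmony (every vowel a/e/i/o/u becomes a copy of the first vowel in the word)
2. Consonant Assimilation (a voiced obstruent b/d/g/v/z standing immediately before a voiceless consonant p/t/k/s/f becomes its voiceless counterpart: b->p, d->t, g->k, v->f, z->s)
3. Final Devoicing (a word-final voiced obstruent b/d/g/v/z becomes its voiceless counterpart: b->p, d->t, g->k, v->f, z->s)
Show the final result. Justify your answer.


Starting form: 'juwzav'
Rule 1: Vowel Harmony: all vowels become 'u' (matching first vowel). 'juwzav' -> 'juwzuv'
Rule 2: Consonant Assimilation: no voiced obstruent (b/d/g/v/z) stands immediately before a voiceless consonant (p/t/k/s/f). No change.
Rule 3: Final Devoicing: word-final voiced obstruent 'v' becomes voiceless 'f'. 'juwzuv' -> 'juwzuf'
Final form: 'juwzuf'

juwzuf


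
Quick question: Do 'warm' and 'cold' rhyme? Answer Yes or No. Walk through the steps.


Rime (stressed vowel + following sounds) of 'warm': -arm = /ɔːrm/
Rime of 'cold': -old = /oʊld/
/ɔːrm/ and /oʊld/ are different ending sounds, so the words do not rhyme.

No


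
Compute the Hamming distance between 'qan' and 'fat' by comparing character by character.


Alignment:
Position 1: 'q' vs 'f' = DIFFER
Position 2: 'a' vs 'a' = match
Position 3: 'n' vs 't' = DIFFER
Total differences: 2

2


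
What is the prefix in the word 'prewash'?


The word 'prewash' = 'pre' (prefix) + 'wash' (root). The prefix is 'pre'.

pre


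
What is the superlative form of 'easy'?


Apply superlative formation (consonant + y: change y to i, add -est): 'easy' -> 'easiest'.

easiest


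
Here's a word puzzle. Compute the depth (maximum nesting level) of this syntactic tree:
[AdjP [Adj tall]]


Count bracket nesting levels:
'[' at pos 0: depth = 1
'[' at pos 6: depth = 2
Maximum depth reached: 2

2


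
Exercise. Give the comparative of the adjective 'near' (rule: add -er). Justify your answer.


Apply comparative formation (add -er): 'near' -> 'nearer'.

nearer


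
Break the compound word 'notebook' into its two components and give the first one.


Split 'notebook' into 'note' + 'book'. The first part is 'note'.

note


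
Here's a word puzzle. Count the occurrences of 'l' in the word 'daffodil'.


Letter 'l' in 'daffodil': found at position(s) 8 = 1 occurrence(s).

1


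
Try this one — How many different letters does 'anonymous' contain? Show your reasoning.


Unique letters in 'anonymous': {a, m, n, o, s, u, y} = 7 distinct letters.

7


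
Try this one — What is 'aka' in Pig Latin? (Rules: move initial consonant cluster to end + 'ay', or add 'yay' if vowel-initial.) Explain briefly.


'aka' starts with a vowel, so add 'yay': 'akayay'.

akayay


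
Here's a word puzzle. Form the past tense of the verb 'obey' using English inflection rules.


Apply rule: Add -ed. 'obey' becomes 'obeyed'.

obeyed


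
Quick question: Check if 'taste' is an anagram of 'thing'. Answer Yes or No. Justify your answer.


Sorted letters of 'taste': 'aestt'
Sorted letters of 'thing': 'ghint'
They do not match.

No


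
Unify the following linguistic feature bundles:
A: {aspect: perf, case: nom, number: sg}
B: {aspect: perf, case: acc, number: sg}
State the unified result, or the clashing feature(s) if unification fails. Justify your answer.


Compare features:
aspect: A=perf vs B=perf -> unified: perf
case: A=nom vs B=acc -> CLASH
number: A=sg vs B=sg -> unified: sg
Clash detected on feature 'case' (nom vs acc); unification fails.

CLASH on 'case' (nom vs acc)


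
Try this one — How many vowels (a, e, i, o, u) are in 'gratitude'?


Vowels in 'gratitude': a, i, u, e = 4 vowels.

4


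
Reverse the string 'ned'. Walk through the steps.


Reverse 'ned' character by character: 'den'.

den


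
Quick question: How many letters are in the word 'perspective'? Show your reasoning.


Spell out 'perspective' and number each letter: p(1), e(2), r(3), s(4), p(5), e(6), c(7), t(8), i(9), v(10), e(11). Total: 11 letters.

11


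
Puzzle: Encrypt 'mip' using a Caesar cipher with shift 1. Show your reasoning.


Shift each letter by 1: m -> n, i -> j, p -> q. Result: 'njq'.

njq


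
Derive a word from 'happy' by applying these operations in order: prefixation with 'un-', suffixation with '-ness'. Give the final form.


Step 1: Add prefix 'un-' to 'happy' = 'unhappy'
Step 2: Add suffix '-ness' to 'unhappy' = 'unhappiness'

unhappiness


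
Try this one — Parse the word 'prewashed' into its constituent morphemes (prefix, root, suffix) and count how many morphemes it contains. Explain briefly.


Step 1: Identify prefix: 'pre' (meaning: before)
Step 2: Identify root: 'wash'
Step 3: Identify suffix(es): 'ed'
Decomposition: pre- (prefix: before) + wash (root) + -ed (suffix: past)
Total morphemes: 3

3 morphemes (pre- (prefix: before) + wash (root) + -ed (suffix: past))


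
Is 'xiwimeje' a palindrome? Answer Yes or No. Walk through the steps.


Forward: 'xiwimeje'
Reversed: 'ejemiwix'
They differ.

No


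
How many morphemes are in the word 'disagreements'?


Decomposition: dis- (prefix) + agree (root) + -ment (suffix) + -s (plural) = 4 morpheme(s)

4 morphemes


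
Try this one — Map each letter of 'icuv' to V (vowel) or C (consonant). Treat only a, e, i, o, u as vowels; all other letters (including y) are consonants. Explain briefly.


Letter mapping: i = V, c = C, u = V, v = C.

VCVC


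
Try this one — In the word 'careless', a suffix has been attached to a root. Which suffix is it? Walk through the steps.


The word 'careless' = 'care' (root) + '-less' (suffix). The suffix is '-less'.

less


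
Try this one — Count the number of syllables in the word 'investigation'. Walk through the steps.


Break 'investigation' into syllables: in-ves-ti-ga-tion -> in | ves | ti | ga | tion = 5 syllables

5 syllables


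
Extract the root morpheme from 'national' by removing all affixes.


Remove suffix '-al' from 'national' to get root 'nation'.

nation


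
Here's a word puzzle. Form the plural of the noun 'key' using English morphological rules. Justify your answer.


Apply rule: Add -s. 'key' becomes 'keys'.

keys


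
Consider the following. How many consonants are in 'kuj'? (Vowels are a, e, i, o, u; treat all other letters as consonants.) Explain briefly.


Consonants in 'kuj': k, j = 2 consonants.

2


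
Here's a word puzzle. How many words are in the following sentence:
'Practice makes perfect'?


Split into words: Practice | makes | perfect = 3 words.

3


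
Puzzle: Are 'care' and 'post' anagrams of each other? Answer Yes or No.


Sorted letters of 'care': 'acer'
Sorted letters of 'post': 'opst'
They do not match.

No


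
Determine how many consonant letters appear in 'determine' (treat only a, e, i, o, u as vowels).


Consonants in 'determine': d, t, r, m, n = 5 consonants.

5


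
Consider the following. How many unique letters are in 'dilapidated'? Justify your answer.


Unique letters in 'dilapidated': {a, d, e, i, l, p, t} = 7 distinct letters.

7


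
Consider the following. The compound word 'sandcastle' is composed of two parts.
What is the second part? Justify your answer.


Split 'sandcastle' into 'sand' + 'castle'. The second part is 'castle'.

castle


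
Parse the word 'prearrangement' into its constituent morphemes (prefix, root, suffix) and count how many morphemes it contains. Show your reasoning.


Step 1: Identify prefix: 'pre' (meaning: before)
Step 2: Identify root: 'arrange'
Step 3: Identify suffix(es): 'ment'
Decomposition: pre- (prefix: before) + arrange (root) + -ment (suffix: action/result)
Total morphemes: 3

3 morphemes (pre- (prefix: before) + arrange (root) + -ment (suffix: action/result))


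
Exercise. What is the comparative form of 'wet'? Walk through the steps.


Apply comparative formation (double final consonant, add -er): 'wet' -> 'wetter'.

wetter


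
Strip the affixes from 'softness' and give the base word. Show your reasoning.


Remove suffix '-ness' from 'softness' to get root 'soft'.

soft


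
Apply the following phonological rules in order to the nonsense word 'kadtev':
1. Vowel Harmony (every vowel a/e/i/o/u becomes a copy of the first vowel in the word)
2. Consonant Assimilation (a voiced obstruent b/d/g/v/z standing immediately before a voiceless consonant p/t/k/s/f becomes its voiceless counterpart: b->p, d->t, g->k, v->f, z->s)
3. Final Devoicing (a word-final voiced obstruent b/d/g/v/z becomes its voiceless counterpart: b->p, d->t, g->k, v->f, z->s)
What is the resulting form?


Starting form: 'kadtev'
Rule 1: Vowel Harmony: all vowels become 'a' (matching first vowel). 'kadtev' -> 'kadtav'
Rule 2: Consonant Assimilation: voiced obstruent before voiceless consonant becomes voiceless ('dt' -> 'tt'). 'kadtav' -> 'kattav'
Rule 3: Final Devoicing: word-final voiced obstruent 'v' becomes voiceless 'f'. 'kattav' -> 'kattaf'
Final form: 'kattaf'

kattaf


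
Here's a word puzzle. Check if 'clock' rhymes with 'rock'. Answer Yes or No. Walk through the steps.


Rime (stressed vowel + following sounds) of 'clock': -ock = /ɒk/
Rime of 'rock': -ock = /ɒk/
/ɒk/ and /ɒk/ are the same ending sound, so the words rhyme.

Yes


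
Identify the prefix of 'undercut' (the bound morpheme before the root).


The word 'undercut' = 'under' (prefix) + 'cut' (root). The prefix is 'under'.

under


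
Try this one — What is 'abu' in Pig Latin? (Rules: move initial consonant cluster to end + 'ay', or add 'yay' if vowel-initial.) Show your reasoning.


'abu' starts with a vowel, so add 'yay': 'abuyay'.

abuyay


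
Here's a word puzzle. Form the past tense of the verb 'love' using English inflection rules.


Apply rule: Add -d (word ends in -e). 'love' becomes 'loved'.

loved


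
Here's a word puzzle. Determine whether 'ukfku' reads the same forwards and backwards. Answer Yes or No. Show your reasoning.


Forward: 'ukfku'
Reversed: 'ukfku'
They are identical.

Yes


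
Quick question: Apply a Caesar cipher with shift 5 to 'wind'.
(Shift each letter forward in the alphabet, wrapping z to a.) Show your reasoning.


Shift each letter by 5: w -> b, i -> n, n -> s, d -> i. Result: 'bnsi'.

bnsi


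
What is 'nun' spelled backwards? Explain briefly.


Reverse 'nun' character by character: 'nun'.

nun


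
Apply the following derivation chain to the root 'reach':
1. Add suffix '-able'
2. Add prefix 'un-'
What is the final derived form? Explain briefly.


Step 1: Add suffix '-able' to 'reach' = 'reachable'
Step 2: Add prefix 'un-' to 'reachable' = 'unreachable'

unreachable


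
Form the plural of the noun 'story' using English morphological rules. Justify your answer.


Apply rule: Change -y to -ies (consonant + y). 'story' becomes 'stories'.

stories


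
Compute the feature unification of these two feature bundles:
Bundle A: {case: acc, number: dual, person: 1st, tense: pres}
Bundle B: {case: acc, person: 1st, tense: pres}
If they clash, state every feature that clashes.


Compare features:
case: A=acc vs B=acc -> unified: acc
number: A=dual vs B=_ -> unified: dual
person: A=1st vs B=1st -> unified: 1st
tense: A=pres vs B=pres -> unified: pres
No clashes found.

Unified: {case: acc, number: dual, person: 1st, tense: pres}


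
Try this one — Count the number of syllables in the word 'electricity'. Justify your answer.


Break 'electricity' into syllables: e-lec-tric-i-ty -> e | lec | tric | i | ty = 5 syllables

5 syllables


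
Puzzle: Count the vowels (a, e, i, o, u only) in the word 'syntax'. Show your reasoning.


Vowels in 'syntax': a = 1 vowels.

1


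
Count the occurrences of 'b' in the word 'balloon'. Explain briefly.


Letter 'b' in 'balloon': found at position(s) 1 = 1 occurrence(s).

1


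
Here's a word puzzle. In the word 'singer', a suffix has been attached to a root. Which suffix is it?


The word 'singer' = 'sing' (root) + '-er' (suffix). The suffix is '-er'.

er


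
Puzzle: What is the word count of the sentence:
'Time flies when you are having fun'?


Split into words: Time | flies | when | you | are | having | fun = 7 words.

7


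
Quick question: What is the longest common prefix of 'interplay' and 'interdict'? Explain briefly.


Compare from the start: 5 characters match: 'inter'. Mismatch at position 6: 'p' vs 'd'.

inter


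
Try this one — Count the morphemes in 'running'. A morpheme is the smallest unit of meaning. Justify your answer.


Decomposition: run (root) + -ing (suffix) = 2 morpheme(s)

2 morphemes


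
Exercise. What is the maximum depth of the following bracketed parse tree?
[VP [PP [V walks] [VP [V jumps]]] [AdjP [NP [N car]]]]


Count bracket nesting levels:
'[' at pos 0: depth = 1
'[' at pos 4: depth = 2
'[' at pos 8: depth = 3
'[' at pos 18: depth = 3
'[' at pos 22: depth = 4
'[' at pos 34: depth = 2
'[' at pos 40: depth = 3
'[' at pos 44: depth = 4
Maximum depth reached: 4

4


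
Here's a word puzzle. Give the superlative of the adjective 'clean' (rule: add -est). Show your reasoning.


Apply superlative formation (add -est): 'clean' -> 'cleanest'.

cleanest


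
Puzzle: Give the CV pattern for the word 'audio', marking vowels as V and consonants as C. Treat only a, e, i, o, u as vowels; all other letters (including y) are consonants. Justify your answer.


Letter mapping: a = V, u = V, d = C, i = V, o = V.

VVCVV


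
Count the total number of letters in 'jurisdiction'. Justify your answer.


Spell out 'jurisdiction' and number each letter: j(1), u(2), r(3), i(4), s(5), d(6), i(7), c(8), t(9), i(10), o(11), n(12). Total: 12 letters.

12


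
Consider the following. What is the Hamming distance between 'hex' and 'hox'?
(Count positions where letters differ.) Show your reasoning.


Alignment:
Position 1: 'h' vs 'h' = match
Position 2: 'e' vs 'o' = DIFFER
Position 3: 'x' vs 'x' = match
Total differences: 1

1


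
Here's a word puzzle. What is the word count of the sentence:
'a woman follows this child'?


Split into words: a | woman | follows | this | child = 5 words.

5


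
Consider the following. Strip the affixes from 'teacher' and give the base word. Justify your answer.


Remove suffix '-er' from 'teacher' to get root 'teach'.

teach


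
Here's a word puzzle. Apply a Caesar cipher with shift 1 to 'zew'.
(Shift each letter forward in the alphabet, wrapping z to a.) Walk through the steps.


Shift each letter by 1: z -> a, e -> f, w -> x. Result: 'afx'.

afx


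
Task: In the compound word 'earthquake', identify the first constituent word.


Split 'earthquake' into 'earth' + 'quake'. The first part is 'earth'.

earth


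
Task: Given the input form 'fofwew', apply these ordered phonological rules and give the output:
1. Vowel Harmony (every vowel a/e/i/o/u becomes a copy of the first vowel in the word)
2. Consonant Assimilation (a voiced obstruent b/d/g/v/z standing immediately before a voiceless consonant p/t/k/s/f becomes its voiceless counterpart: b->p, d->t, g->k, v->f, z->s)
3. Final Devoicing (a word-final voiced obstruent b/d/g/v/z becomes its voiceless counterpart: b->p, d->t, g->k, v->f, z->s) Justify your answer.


Starting form: 'fofwew'
Rule 1: Vowel Harmony: all vowels become 'o' (matching first vowel). 'fofwew' -> 'fofwow'
Rule 2: Consonant Assimilation: no voiced obstruent (b/d/g/v/z) stands immediately before a voiceless consonant (p/t/k/s/f). No change.
Rule 3: Final Devoicing: final consonant 'w' is not one of the voiced obstruents b/d/g/v/z. No change.
Final form: 'fofwow'

fofwow


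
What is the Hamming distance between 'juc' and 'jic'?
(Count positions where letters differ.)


Alignment:
Position 1: 'j' vs 'j' = match
Position 2: 'u' vs 'i' = DIFFER
Position 3: 'c' vs 'c' = match
Total differences: 1

1


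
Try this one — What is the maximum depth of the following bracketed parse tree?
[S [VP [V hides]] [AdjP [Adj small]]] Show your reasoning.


Count bracket nesting levels:
'[' at pos 0: depth = 1
'[' at pos 3: depth = 2
'[' at pos 7: depth = 3
'[' at pos 18: depth = 2
'[' at pos 24: depth = 3
Maximum depth reached: 3

3


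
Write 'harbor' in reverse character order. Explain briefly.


Reverse 'harbor' character by character: 'robrah'.

robrah


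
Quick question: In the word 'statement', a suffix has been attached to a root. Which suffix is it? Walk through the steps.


The word 'statement' = 'state' (root) + '-ment' (suffix). The suffix is '-ment'.

ment


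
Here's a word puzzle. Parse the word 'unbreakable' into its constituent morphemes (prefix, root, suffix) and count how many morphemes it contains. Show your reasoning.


Step 1: Identify prefix: 'un' (meaning: not/reverse)
Step 2: Identify root: 'break'
Step 3: Identify suffix(es): 'able'
Decomposition: un- (prefix: not/reverse) + break (root) + -able (suffix: capable of)
Total morphemes: 3

3 morphemes (un- (prefix: not/reverse) + break (root) + -able (suffix: capable of))


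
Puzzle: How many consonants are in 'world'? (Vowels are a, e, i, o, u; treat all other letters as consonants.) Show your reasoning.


Consonants in 'world': w, r, l, d = 4 consonants.

4


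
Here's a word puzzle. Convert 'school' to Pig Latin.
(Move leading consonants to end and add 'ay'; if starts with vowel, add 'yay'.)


'school': move consonant cluster 'sch' to end and add 'ay': 'oolschay'.

oolschay


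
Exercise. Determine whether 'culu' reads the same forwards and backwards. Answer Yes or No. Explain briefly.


Forward: 'culu'
Reversed: 'uluc'
They differ.

No


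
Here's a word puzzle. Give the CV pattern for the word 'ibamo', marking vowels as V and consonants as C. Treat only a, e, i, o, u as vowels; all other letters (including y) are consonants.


Letter mapping: i = V, b = C, a = V, m = C, o = V.

VCVCV


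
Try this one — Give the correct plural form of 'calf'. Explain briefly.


Apply rule: Change -f to -ves. 'calf' becomes 'calves'.

calves


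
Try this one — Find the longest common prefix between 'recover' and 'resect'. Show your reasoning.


Compare from the start: 2 characters match: 're'. Mismatch at position 3: 'c' vs 's'.

re


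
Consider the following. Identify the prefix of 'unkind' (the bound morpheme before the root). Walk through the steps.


The word 'unkind' = 'un' (prefix) + 'kind' (root). The prefix is 'un'.

un


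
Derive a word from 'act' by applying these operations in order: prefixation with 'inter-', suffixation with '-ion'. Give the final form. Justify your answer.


Step 1: Add prefix 'inter-' to 'act' = 'interact'
Step 2: Add suffix '-ion' to 'interact' = 'interaction'

interaction


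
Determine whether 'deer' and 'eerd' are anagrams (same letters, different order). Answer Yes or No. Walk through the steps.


Sorted letters of 'deer': 'deer'
Sorted letters of 'eerd': 'deer'
They match.

Yes


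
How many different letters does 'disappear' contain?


Unique letters in 'disappear': {a, d, e, i, p, r, s} = 7 distinct letters.

7


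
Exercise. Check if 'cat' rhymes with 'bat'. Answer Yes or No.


Rime (stressed vowel + following sounds) of 'cat': -at = /æt/
Rime of 'bat': -at = /æt/
/æt/ and /æt/ are the same ending sound, so the words rhyme.

Yes


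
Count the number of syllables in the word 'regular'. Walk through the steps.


Break 'regular' into syllables: reg-u-lar -> reg | u | lar = 3 syllables

3 syllables


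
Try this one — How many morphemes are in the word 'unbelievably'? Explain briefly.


Decomposition: un- (prefix) + believe (root) + -able (suffix) + -ly (suffix) = 4 morpheme(s)

4 morphemes


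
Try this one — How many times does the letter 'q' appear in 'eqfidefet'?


Letter 'q' in 'eqfidefet': found at position(s) 2 = 1 occurrence(s).

1


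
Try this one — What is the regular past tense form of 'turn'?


Apply rule: Add -ed. 'turn' becomes 'turned'.

turned


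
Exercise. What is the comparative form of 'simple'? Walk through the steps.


Apply comparative formation (ends in e: add -r): 'simple' -> 'simpler'.

simpler


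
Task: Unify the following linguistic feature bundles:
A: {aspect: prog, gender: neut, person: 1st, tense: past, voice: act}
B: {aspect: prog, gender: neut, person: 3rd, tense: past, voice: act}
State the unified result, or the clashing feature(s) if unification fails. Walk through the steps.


Compare features:
aspect: A=prog vs B=prog -> unified: prog
gender: A=neut vs B=neut -> unified: neut
person: A=1st vs B=3rd -> CLASH
tense: A=past vs B=past -> unified: past
voice: A=act vs B=act -> unified: act
Clash detected on feature 'person' (1st vs 3rd); unification fails.

CLASH on 'person' (1st vs 3rd)


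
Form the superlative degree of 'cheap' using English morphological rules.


Apply superlative formation (add -est): 'cheap' -> 'cheapest'.

cheapest


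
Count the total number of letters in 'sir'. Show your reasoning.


Spell out 'sir' and number each letter: s(1), i(2), r(3). Total: 3 letters.

3


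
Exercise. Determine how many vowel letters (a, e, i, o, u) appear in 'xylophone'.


Vowels in 'xylophone': o, o, e = 3 vowels.

3


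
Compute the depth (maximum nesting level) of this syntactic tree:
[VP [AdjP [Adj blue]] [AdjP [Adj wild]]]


Count bracket nesting levels:
'[' at pos 0: depth = 1
'[' at pos 4: depth = 2
'[' at pos 10: depth = 3
'[' at pos 22: depth = 2
'[' at pos 28: depth = 3
Maximum depth reached: 3

3


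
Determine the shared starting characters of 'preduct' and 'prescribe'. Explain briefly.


Compare from the start: 3 characters match: 'pre'. Mismatch at position 4: 'd' vs 's'.

pre


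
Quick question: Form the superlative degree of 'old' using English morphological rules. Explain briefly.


Apply superlative formation (add -est): 'old' -> 'oldest'.

oldest


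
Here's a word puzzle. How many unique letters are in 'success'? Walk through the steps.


Unique letters in 'success': {c, e, s, u} = 4 distinct letters.

4


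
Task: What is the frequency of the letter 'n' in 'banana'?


Letter 'n' in 'banana': found at position(s) 3, 5 = 2 occurrence(s).

2


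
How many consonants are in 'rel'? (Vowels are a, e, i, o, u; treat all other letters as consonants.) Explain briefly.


Consonants in 'rel': r, l = 2 consonants.

2


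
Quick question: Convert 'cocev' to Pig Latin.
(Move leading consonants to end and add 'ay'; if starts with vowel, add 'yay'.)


'cocev': move consonant cluster 'c' to end and add 'ay': 'ocevcay'.

ocevcay


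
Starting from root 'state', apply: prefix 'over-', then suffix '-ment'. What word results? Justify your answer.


Step 1: Add prefix 'over-' to 'state' = 'overstate'
Step 2: Add suffix '-ment' to 'overstate' = 'overstatement'

overstatement


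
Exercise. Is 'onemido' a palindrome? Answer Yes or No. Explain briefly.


Forward: 'onemido'
Reversed: 'odimeno'
They differ.

No


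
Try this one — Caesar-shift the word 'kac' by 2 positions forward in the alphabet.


Shift each letter by 2: k -> m, a -> c, c -> e. Result: 'mce'.

mce


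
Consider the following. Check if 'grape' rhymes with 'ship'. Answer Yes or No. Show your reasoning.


Rime (stressed vowel + following sounds) of 'grape': -ape = /eɪp/
Rime of 'ship': -ip = /ɪp/
/eɪp/ and /ɪp/ are different ending sounds, so the words do not rhyme.

No


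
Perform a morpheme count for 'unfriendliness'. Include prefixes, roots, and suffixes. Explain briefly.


Decomposition: un- (prefix) + friend (root) + -ly (suffix) + -ness (suffix) = 4 morpheme(s)

4 morphemes


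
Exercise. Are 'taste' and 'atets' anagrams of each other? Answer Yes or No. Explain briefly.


Sorted letters of 'taste': 'aestt'
Sorted letters of 'atets': 'aestt'
They match.

Yes


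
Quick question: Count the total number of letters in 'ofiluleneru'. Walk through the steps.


Spell out 'ofiluleneru' and number each letter: o(1), f(2), i(3), l(4), u(5), l(6), e(7), n(8), e(9), r(10), u(11). Total: 11 letters.

11


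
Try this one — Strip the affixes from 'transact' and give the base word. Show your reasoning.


Remove prefix 'trans' from 'transact' to get root 'act'.

act


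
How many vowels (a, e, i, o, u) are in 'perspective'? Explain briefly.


Vowels in 'perspective': e, e, i, e = 4 vowels.

4


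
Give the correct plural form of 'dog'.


Apply rule: Add -s. 'dog' becomes 'dogs'.

dogs


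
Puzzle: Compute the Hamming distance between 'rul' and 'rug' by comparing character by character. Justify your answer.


Alignment:
Position 1: 'r' vs 'r' = match
Position 2: 'u' vs 'u' = match
Position 3: 'l' vs 'g' = DIFFER
Total differences: 1

1


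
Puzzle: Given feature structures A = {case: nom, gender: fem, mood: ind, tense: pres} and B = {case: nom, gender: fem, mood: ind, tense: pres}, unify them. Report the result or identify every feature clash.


Compare features:
case: A=nom vs B=nom -> unified: nom
gender: A=fem vs B=fem -> unified: fem
mood: A=ind vs B=ind -> unified: ind
tense: A=pres vs B=pres -> unified: pres
No clashes found.

Unified: {case: nom, gender: fem, mood: ind, tense: pres}


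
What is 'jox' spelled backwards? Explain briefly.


Reverse 'jox' character by character: 'xoj'.

xoj


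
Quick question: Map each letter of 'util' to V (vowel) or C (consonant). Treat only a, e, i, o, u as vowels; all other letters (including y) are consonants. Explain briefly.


Letter mapping: u = V, t = C, i = V, l = C.

VCVC


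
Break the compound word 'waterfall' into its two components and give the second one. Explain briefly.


Split 'waterfall' into 'water' + 'fall'. The second part is 'fall'.

fall


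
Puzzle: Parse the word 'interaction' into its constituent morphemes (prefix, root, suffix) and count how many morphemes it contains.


Step 1: Identify prefix: 'inter' (meaning: between)
Step 2: Identify root: 'act'
Step 3: Identify suffix(es): 'ion'
Decomposition: inter- (prefix: between) + act (root) + -ion (suffix: act of)
Total morphemes: 3

3 morphemes (inter- (prefix: between) + act (root) + -ion (suffix: act of))
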